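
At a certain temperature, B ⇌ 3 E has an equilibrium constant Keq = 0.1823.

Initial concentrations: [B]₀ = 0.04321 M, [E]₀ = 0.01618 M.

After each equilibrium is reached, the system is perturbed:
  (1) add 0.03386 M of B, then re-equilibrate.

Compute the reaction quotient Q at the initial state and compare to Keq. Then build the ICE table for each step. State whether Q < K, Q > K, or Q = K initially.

Q₀ = 9.8028e-05 vs Keq = 0.1823 ⇒ Q<K, forward
Step 1:
                   B          E
  Initial    0.04321    0.01618
  Change    -0.03409     0.1023
  Equil     0.009118     0.1185
  solve Keq expr → x = 0.03409; check Q = 0.1823
Then add 0.03386 M of B.
Step 2:
                   B          E
  Initial    0.04298     0.1185
  Change     -0.0167    0.05011
  Equil      0.02627     0.1686
  solve Keq expr → x = 0.0167; check Q = 0.1823

Q₀ = 9.8028e-05; Q < K (proceeds forward)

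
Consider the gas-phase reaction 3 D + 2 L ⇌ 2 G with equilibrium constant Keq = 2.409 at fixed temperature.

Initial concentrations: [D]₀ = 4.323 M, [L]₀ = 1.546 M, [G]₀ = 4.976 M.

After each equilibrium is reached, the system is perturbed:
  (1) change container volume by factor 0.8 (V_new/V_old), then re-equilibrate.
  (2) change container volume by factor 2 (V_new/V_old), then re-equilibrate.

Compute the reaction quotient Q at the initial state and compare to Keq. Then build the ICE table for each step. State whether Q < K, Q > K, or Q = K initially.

Q₀ = 0.1282; Q < K (proceeds forward)

Q₀ = 0.1282 vs Keq = 2.409 ⇒ Q<K, forward
Step 1:
                    D           L           G
  init          4.323       1.546       4.976
  Δ            -1.266     -0.8443      0.8443
  eq            3.057      0.7017        5.82
  solve Keq expr → x = 0.4221; check Q = 2.409
Then change container volume by factor 0.8 (V_new/V_old).
Step 2:
                    D           L           G
  init          3.821      0.8772       7.275
  Δ           -0.2499     -0.1666      0.1666
  eq            3.571      0.7106       7.442
  solve Keq expr → x = 0.08329; check Q = 2.409
Then change container volume by factor 2 (V_new/V_old).
Step 3:
                    D           L           G
  init          1.785      0.3553       3.721
  Δ            0.4534      0.3023     -0.3023
  eq            2.239      0.6575       3.419
  solve Keq expr → x = -0.1511; check Q = 2.409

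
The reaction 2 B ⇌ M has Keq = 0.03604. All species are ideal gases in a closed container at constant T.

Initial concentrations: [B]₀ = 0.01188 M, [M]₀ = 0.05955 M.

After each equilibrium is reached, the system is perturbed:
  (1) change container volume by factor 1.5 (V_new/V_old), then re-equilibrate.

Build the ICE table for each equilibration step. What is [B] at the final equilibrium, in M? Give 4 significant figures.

[B]_eq = 0.08678 M

Q₀ = 421.9 vs Keq = 0.03604 ⇒ Q>K, reverse
Step 1:
                  B         M
  init      0.01188   0.05955
  Δ          0.1179  -0.05894
  eq         0.1298 6.0689e-04
  solve Keq expr → x = -0.05894; check Q = 0.03604
Then change container volume by factor 1.5 (V_new/V_old).
Step 2:
                  B         M
  init      0.08651 4.0459e-04
  Δ       2.6640e-04 -1.3320e-04
  eq        0.08678 2.7139e-04
  solve Keq expr → x = -1.3320e-04; check Q = 0.03604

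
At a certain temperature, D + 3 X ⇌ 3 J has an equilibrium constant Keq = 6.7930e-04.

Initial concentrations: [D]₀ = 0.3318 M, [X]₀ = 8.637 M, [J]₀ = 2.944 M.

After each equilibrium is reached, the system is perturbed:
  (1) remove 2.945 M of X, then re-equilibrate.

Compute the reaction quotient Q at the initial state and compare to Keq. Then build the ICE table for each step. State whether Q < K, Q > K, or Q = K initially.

Q₀ = 0.1194; Q > K (proceeds reverse)

Q₀ = 0.1194 vs Keq = 6.7930e-04 ⇒ Q>K, reverse
Step 1:
                  D         X         J
  Initial    0.3318     8.637     2.944
  Change     0.6693     2.008    -2.008
  Equil       1.001     10.64    0.9361
  solve Keq expr → x = -0.6693; check Q = 6.7930e-04
Then remove 2.945 M of X.
Step 2:
                  D         X         J
  Initial     1.001       7.7    0.9361
  Change     0.0742    0.2226   -0.2226
  Equil       1.075     7.923    0.7135
  solve Keq expr → x = -0.0742; check Q = 6.7930e-04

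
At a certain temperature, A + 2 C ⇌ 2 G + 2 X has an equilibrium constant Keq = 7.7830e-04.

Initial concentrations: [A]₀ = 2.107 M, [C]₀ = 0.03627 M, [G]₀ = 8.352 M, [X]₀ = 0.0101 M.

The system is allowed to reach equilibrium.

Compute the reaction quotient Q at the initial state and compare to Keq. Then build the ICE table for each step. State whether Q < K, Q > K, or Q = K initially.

Q₀ = 2.567; Q > K (proceeds reverse)

Q₀ = 2.567 vs Keq = 7.7830e-04 ⇒ Q>K, reverse
Step 1:
                   A          C          G          X
  Initial      2.107    0.03627      8.352     0.0101
  Change    0.004938   0.009876  -0.009876  -0.009876
  Equil        2.112    0.04615      8.342 2.2427e-04
  solve Keq expr → x = -0.004938; check Q = 7.7830e-04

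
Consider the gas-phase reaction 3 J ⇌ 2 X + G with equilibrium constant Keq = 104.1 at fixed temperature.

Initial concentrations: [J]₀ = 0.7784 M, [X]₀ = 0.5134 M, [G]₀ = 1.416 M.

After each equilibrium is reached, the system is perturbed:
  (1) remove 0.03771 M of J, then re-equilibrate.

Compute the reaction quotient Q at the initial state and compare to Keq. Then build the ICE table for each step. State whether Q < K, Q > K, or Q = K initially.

Q₀ = 0.7913; Q < K (proceeds forward)

Q₀ = 0.7913 vs Keq = 104.1 ⇒ Q<K, forward
Step 1:
                  J         X         G
  init       0.7784    0.5134     1.416
  Δ         -0.5501    0.3667    0.1834
  eq         0.2283    0.8801     1.599
  solve Keq expr → x = 0.1834; check Q = 104.1
Then remove 0.03771 M of J.
Step 2:
                  J         X         G
  init       0.1906    0.8801     1.599
  Δ         0.03333  -0.02222  -0.01111
  eq         0.2239    0.8579     1.588
  solve Keq expr → x = -0.01111; check Q = 104.1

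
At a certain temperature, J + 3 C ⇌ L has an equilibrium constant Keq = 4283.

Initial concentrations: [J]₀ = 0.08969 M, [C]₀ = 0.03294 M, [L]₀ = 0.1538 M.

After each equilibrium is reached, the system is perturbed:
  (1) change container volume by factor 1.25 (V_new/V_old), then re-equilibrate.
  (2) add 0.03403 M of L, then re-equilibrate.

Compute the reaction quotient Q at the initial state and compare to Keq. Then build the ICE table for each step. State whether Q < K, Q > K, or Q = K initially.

Q₀ = 4.7978e+04 vs Keq = 4283 ⇒ Q>K, reverse
Step 1:
                    J           C           L
  init        0.08969     0.03294      0.1538
  Δ           0.01196     0.03587    -0.01196
  eq           0.1016     0.06881      0.1418
  solve Keq expr → x = -0.01196; check Q = 4283
Then change container volume by factor 1.25 (V_new/V_old).
Step 2:
                    J           C           L
  init        0.08132     0.05505      0.1135
  Δ          0.003961     0.01188   -0.003961
  eq          0.08528     0.06693      0.1095
  solve Keq expr → x = -0.003961; check Q = 4283
Then add 0.03403 M of L.
Step 3:
                    J           C           L
  init        0.08528     0.06693      0.1435
  Δ           0.00183    0.005491    -0.00183
  eq          0.08711     0.07242      0.1417
  solve Keq expr → x = -0.00183; check Q = 4283

Q₀ = 4.7978e+04; Q > K (proceeds reverse)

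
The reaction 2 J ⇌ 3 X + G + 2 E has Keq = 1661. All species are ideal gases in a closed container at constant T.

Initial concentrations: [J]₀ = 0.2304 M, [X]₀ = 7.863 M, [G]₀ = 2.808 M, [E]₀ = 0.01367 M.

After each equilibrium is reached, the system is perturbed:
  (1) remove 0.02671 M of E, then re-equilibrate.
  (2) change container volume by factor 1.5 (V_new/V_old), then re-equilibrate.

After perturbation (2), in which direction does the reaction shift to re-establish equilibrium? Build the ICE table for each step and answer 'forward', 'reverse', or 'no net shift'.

Direction: forward

Q₀ = 4.805 vs Keq = 1661 ⇒ Q<K, forward
Step 1:
                    J           X           G           E
  I            0.2304       7.863       2.808     0.01367
  C           -0.1118      0.1677     0.05591      0.1118
  E            0.1186       8.031       2.864      0.1255
  solve Keq expr → x = 0.05591; check Q = 1661
Then remove 0.02671 M of E.
Step 2:
                    J           X           G           E
  I            0.1186       8.031       2.864     0.09878
  C          -0.01272     0.01909    0.006362     0.01272
  E            0.1059        8.05        2.87      0.1115
  solve Keq expr → x = 0.006362; check Q = 1661
Then change container volume by factor 1.5 (V_new/V_old).
Step 3:
                    J           X           G           E
  I           0.07057       5.367       1.914     0.07433
  C          -0.02712     0.04068     0.01356     0.02712
  E           0.04345       5.407       1.927      0.1015
  solve Keq expr → x = 0.01356; check Q = 1661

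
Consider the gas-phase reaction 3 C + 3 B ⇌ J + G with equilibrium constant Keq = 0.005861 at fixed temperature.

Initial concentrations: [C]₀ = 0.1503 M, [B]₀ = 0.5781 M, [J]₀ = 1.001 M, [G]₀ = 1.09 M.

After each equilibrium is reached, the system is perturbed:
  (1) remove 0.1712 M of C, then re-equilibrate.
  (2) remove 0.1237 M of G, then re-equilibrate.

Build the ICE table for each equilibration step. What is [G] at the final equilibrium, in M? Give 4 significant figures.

Q₀ = 1663 vs Keq = 0.005861 ⇒ Q>K, reverse
Step 1:
                   C          B          J          G
  I           0.1503     0.5781      1.001       1.09
  C             1.55       1.55    -0.5167    -0.5167
  E              1.7      2.128     0.4843     0.5733
  solve Keq expr → x = -0.5167; check Q = 0.005861
Then remove 0.1712 M of C.
Step 2:
                   C          B          J          G
  I            1.529      2.128     0.4843     0.5733
  C          0.06914    0.06914   -0.02305   -0.02305
  E            1.598      2.197     0.4613     0.5503
  solve Keq expr → x = -0.02305; check Q = 0.005861
Then remove 0.1237 M of G.
Step 3:
                   C          B          J          G
  I            1.598      2.197     0.4613     0.4266
  C         -0.05343   -0.05343    0.01781    0.01781
  E            1.545      2.144     0.4791     0.4444
  solve Keq expr → x = 0.01781; check Q = 0.005861

[G]_eq = 0.4444 M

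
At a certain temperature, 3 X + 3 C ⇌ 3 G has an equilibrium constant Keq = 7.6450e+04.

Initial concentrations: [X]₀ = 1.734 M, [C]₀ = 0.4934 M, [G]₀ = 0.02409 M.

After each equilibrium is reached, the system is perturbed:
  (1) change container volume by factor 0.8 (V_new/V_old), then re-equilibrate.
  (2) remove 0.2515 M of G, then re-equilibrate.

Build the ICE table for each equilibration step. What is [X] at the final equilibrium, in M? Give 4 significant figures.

Q₀ = 2.2324e-05 vs Keq = 7.6450e+04 ⇒ Q<K, forward
Step 1:
                    X           C           G
  init          1.734      0.4934     0.02409
  Δ           -0.4838     -0.4838      0.4838
  eq             1.25    0.009573      0.5079
  solve Keq expr → x = 0.1613; check Q = 7.6450e+04
Then change container volume by factor 0.8 (V_new/V_old).
Step 2:
                    X           C           G
  init          1.563     0.01197      0.6349
  Δ         -0.002343   -0.002343    0.002343
  eq             1.56    0.009622      0.6372
  solve Keq expr → x = 7.8113e-04; check Q = 7.6450e+04
Then remove 0.2515 M of G.
Step 3:
                    X           C           G
  init           1.56    0.009622      0.3857
  Δ         -0.003727   -0.003727    0.003727
  eq            1.557    0.005895      0.3895
  solve Keq expr → x = 0.001242; check Q = 7.6450e+04

[X]_eq = 1.557 M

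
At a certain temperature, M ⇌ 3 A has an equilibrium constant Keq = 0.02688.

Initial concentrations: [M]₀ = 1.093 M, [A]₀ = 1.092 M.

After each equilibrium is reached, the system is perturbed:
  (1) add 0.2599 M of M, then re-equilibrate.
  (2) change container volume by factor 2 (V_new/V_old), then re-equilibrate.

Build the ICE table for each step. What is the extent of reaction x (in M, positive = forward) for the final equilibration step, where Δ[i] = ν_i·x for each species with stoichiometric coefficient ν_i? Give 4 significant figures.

x = 0.03301 M

Q₀ = 1.191 vs Keq = 0.02688 ⇒ Q>K, reverse
Step 1:
                    M           A
  init          1.093       1.092
  Δ            0.2537     -0.7612
  eq            1.347      0.3308
  solve Keq expr → x = -0.2537; check Q = 0.02688
Then add 0.2599 M of M.
Step 2:
                    M           A
  init          1.607      0.3308
  Δ         -0.006522     0.01957
  eq              1.6      0.3504
  solve Keq expr → x = 0.006522; check Q = 0.02688
Then change container volume by factor 2 (V_new/V_old).
Step 3:
                    M           A
  init         0.8001      0.1752
  Δ          -0.03301     0.09903
  eq            0.767      0.2742
  solve Keq expr → x = 0.03301; check Q = 0.02688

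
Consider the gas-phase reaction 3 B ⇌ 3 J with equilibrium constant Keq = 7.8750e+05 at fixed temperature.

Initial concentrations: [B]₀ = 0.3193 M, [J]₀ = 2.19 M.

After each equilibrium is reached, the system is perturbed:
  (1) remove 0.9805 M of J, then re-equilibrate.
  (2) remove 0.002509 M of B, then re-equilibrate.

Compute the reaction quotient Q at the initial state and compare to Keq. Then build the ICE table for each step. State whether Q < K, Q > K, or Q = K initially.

Q₀ = 322.7; Q < K (proceeds forward)

Q₀ = 322.7 vs Keq = 7.8750e+05 ⇒ Q<K, forward
Step 1:
                   B          J
  init        0.3193       2.19
  Δ          -0.2924     0.2924
  eq         0.02688      2.482
  solve Keq expr → x = 0.09747; check Q = 7.8750e+05
Then remove 0.9805 M of J.
Step 2:
                   B          J
  init       0.02688      1.502
  Δ          -0.0105     0.0105
  eq         0.01638      1.512
  solve Keq expr → x = 0.003501; check Q = 7.8750e+05
Then remove 0.002509 M of B.
Step 3:
                   B          J
  init       0.01387      1.512
  Δ         0.002482  -0.002482
  eq         0.01635       1.51
  solve Keq expr → x = -8.2737e-04; check Q = 7.8750e+05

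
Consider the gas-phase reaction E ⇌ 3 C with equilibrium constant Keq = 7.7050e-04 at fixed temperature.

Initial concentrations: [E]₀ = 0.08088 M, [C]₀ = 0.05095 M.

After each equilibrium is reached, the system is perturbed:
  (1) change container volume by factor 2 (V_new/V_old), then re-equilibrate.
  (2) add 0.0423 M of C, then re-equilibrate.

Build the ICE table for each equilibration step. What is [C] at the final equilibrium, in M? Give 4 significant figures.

[C]_eq = 0.03414 M

Q₀ = 0.001635 vs Keq = 7.7050e-04 ⇒ Q>K, reverse
Step 1:
                   E          C
  init       0.08088    0.05095
  Δ         0.003576   -0.01073
  eq         0.08446    0.04022
  solve Keq expr → x = -0.003576; check Q = 7.7050e-04
Then change container volume by factor 2 (V_new/V_old).
Step 2:
                   E          C
  init       0.04223    0.02011
  Δ        -0.003624    0.01087
  eq          0.0386    0.03098
  solve Keq expr → x = 0.003624; check Q = 7.7050e-04
Then add 0.0423 M of C.
Step 3:
                   E          C
  init        0.0386    0.07328
  Δ          0.01305   -0.03914
  eq         0.05165    0.03414
  solve Keq expr → x = -0.01305; check Q = 7.7050e-04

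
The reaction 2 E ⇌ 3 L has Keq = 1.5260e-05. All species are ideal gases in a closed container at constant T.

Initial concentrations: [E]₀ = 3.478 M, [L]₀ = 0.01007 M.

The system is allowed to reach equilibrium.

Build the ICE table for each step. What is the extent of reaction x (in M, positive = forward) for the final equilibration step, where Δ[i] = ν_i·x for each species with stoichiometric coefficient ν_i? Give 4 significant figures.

x = 0.01551 M

Q₀ = 8.4417e-08 vs Keq = 1.5260e-05 ⇒ Q<K, forward
Step 1:
                  E         L
  I           3.478   0.01007
  C        -0.03102   0.04653
  E           3.447    0.0566
  solve Keq expr → x = 0.01551; check Q = 1.5260e-05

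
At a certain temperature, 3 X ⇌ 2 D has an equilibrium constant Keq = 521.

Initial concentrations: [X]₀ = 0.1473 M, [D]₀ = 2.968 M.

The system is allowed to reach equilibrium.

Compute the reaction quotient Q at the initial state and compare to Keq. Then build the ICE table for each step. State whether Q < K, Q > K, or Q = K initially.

Q₀ = 2756; Q > K (proceeds reverse)

Q₀ = 2756 vs Keq = 521 ⇒ Q>K, reverse
Step 1:
                   X          D
  I           0.1473      2.968
  C           0.1053    -0.0702
  E           0.2526      2.898
  solve Keq expr → x = -0.0351; check Q = 521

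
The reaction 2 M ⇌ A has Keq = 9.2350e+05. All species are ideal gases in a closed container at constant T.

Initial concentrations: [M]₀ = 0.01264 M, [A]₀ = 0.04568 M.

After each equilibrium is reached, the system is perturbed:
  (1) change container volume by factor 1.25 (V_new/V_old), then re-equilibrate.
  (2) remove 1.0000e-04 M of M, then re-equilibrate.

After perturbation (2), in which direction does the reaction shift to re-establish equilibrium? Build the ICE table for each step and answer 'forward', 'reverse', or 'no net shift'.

Direction: reverse

Q₀ = 285.9 vs Keq = 9.2350e+05 ⇒ Q<K, forward
Step 1:
                  M         A
  init      0.01264   0.04568
  Δ         -0.0124  0.006201
  eq      2.3702e-04   0.05188
  solve Keq expr → x = 0.006201; check Q = 9.2350e+05
Then change container volume by factor 1.25 (V_new/V_old).
Step 2:
                  M         A
  init    1.8962e-04   0.04151
  Δ       2.2353e-05 -1.1176e-05
  eq      2.1197e-04   0.04149
  solve Keq expr → x = -1.1176e-05; check Q = 9.2350e+05
Then remove 1.0000e-04 M of M.
Step 3:
                  M         A
  init    1.1197e-04   0.04149
  Δ       9.9872e-05 -4.9936e-05
  eq      2.1184e-04   0.04144
  solve Keq expr → x = -4.9936e-05; check Q = 9.2350e+05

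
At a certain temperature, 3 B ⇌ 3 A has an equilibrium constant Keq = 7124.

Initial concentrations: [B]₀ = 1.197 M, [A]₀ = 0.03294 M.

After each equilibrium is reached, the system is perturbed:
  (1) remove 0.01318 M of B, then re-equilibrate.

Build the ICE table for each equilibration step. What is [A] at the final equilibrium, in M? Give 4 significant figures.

[A]_eq = 1.157 M

Q₀ = 2.0840e-05 vs Keq = 7124 ⇒ Q<K, forward
Step 1:
                  B         A
  Initial     1.197   0.03294
  Change     -1.136     1.136
  Equil     0.06076     1.169
  solve Keq expr → x = 0.3787; check Q = 7124
Then remove 0.01318 M of B.
Step 2:
                  B         A
  Initial   0.04758     1.169
  Change    0.01253  -0.01253
  Equil     0.06011     1.157
  solve Keq expr → x = -0.004176; check Q = 7124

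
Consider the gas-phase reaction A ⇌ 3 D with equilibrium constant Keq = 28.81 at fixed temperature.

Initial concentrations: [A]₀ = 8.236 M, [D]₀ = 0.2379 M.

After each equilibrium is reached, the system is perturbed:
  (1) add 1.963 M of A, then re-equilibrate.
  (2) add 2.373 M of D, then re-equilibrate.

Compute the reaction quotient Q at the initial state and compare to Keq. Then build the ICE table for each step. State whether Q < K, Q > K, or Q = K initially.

Q₀ = 0.001635 vs Keq = 28.81 ⇒ Q<K, forward
Step 1:
                    A           D
  init          8.236      0.2379
  Δ             -1.82       5.459
  eq            6.416       5.697
  solve Keq expr → x = 1.82; check Q = 28.81
Then add 1.963 M of A.
Step 2:
                    A           D
  init          8.379       5.697
  Δ           -0.1631      0.4894
  eq            8.216       6.186
  solve Keq expr → x = 0.1631; check Q = 28.81
Then add 2.373 M of D.
Step 3:
                    A           D
  init          8.216       8.559
  Δ            0.7315      -2.195
  eq            8.948       6.364
  solve Keq expr → x = -0.7315; check Q = 28.81

Q₀ = 0.001635; Q < K (proceeds forward)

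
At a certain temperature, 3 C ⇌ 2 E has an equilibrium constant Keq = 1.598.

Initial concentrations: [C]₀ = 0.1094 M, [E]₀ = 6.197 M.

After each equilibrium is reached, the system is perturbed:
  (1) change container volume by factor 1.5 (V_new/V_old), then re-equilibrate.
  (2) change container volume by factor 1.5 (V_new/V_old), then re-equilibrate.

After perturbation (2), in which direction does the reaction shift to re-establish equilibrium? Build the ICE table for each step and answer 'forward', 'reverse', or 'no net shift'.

Q₀ = 2.9330e+04 vs Keq = 1.598 ⇒ Q>K, reverse
Step 1:
                  C         E
  init       0.1094     6.197
  Δ           2.282    -1.521
  eq          2.392     4.676
  solve Keq expr → x = -0.7607; check Q = 1.598
Then change container volume by factor 1.5 (V_new/V_old).
Step 2:
                  C         E
  init        1.594     3.117
  Δ          0.1828   -0.1219
  eq          1.777     2.995
  solve Keq expr → x = -0.06095; check Q = 1.598
Then change container volume by factor 1.5 (V_new/V_old).
Step 3:
                  C         E
  init        1.185     1.997
  Δ          0.1315  -0.08765
  eq          1.316     1.909
  solve Keq expr → x = -0.04383; check Q = 1.598

Direction: reverse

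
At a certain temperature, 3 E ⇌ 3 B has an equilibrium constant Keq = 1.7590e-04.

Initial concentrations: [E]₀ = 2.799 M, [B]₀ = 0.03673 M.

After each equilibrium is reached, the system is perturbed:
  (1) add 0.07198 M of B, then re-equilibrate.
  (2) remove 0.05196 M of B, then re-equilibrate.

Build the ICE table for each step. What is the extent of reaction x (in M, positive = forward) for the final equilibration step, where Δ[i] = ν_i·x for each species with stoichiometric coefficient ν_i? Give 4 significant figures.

Q₀ = 2.2597e-06 vs Keq = 1.7590e-04 ⇒ Q<K, forward
Step 1:
                    E           B
  Initial       2.799     0.03673
  Change      -0.1137      0.1137
  Equil         2.685      0.1505
  solve Keq expr → x = 0.03791; check Q = 1.7590e-04
Then add 0.07198 M of B.
Step 2:
                    E           B
  Initial       2.685      0.2224
  Change      0.06816    -0.06816
  Equil         2.753      0.1543
  solve Keq expr → x = -0.02272; check Q = 1.7590e-04
Then remove 0.05196 M of B.
Step 3:
                    E           B
  Initial       2.753      0.1023
  Change      -0.0492      0.0492
  Equil         2.704      0.1515
  solve Keq expr → x = 0.0164; check Q = 1.7590e-04

x = 0.0164 M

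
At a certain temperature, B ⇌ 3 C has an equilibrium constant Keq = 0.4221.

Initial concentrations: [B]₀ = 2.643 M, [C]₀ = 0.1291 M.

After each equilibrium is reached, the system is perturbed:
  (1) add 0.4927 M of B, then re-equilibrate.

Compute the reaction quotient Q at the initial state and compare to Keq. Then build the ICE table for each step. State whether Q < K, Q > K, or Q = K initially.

Q₀ = 8.1411e-04; Q < K (proceeds forward)

Q₀ = 8.1411e-04 vs Keq = 0.4221 ⇒ Q<K, forward
Step 1:
                    B           C
  Initial       2.643      0.1291
  Change      -0.2896      0.8687
  Equil         2.353      0.9978
  solve Keq expr → x = 0.2896; check Q = 0.4221
Then add 0.4927 M of B.
Step 2:
                    B           C
  Initial       2.846      0.9978
  Change     -0.02089     0.06266
  Equil         2.825        1.06
  solve Keq expr → x = 0.02089; check Q = 0.4221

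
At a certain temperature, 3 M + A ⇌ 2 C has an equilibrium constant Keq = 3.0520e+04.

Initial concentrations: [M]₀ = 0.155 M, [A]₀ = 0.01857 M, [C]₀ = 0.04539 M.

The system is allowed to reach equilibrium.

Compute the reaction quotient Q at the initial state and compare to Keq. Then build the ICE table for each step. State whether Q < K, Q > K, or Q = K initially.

Q₀ = 29.79; Q < K (proceeds forward)

Q₀ = 29.79 vs Keq = 3.0520e+04 ⇒ Q<K, forward
Step 1:
                  M         A         C
  Initial     0.155   0.01857   0.04539
  Change   -0.05505  -0.01835    0.0367
  Equil     0.09995 2.2110e-04   0.08209
  solve Keq expr → x = 0.01835; check Q = 3.0520e+04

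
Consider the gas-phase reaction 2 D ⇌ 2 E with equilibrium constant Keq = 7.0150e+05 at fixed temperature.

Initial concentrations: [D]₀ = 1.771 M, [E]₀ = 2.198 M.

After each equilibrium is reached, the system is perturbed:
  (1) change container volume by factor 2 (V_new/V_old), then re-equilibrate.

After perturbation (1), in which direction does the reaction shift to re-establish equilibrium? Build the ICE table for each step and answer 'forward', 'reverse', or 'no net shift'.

Direction: no net shift

Q₀ = 1.54 vs Keq = 7.0150e+05 ⇒ Q<K, forward
Step 1:
                    D           E
  I             1.771       2.198
  C            -1.766       1.766
  E          0.004733       3.964
  solve Keq expr → x = 0.8831; check Q = 7.0150e+05
Then change container volume by factor 2 (V_new/V_old).
Step 2:
                    D           E
  I          0.002367       1.982
  C                 0           0
  E          0.002367       1.982
  solve Keq expr → x = 0; check Q = 7.0150e+05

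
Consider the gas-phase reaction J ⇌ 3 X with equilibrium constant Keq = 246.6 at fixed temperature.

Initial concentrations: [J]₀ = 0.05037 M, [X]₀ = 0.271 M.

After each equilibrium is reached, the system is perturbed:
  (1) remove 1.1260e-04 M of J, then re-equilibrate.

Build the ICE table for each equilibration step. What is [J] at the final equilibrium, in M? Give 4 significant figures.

[J]_eq = 3.0230e-04 M

Q₀ = 0.3951 vs Keq = 246.6 ⇒ Q<K, forward
Step 1:
                   J          X
  init       0.05037      0.271
  Δ         -0.05007     0.1502
  eq      3.0302e-04     0.4212
  solve Keq expr → x = 0.05007; check Q = 246.6
Then remove 1.1260e-04 M of J.
Step 2:
                   J          X
  init    1.9042e-04     0.4212
  Δ       1.1188e-04 -3.3563e-04
  eq      3.0230e-04     0.4209
  solve Keq expr → x = -1.1188e-04; check Q = 246.6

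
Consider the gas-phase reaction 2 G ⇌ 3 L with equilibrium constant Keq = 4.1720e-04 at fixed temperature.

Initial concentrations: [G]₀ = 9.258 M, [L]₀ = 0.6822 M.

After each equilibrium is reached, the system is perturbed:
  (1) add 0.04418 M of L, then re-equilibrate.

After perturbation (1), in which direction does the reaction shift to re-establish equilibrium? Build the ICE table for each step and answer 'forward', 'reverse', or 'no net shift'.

Q₀ = 0.003704 vs Keq = 4.1720e-04 ⇒ Q>K, reverse
Step 1:
                   G          L
  Initial      9.258     0.6822
  Change      0.2315    -0.3473
  Equil         9.49     0.3349
  solve Keq expr → x = -0.1158; check Q = 4.1720e-04
Then add 0.04418 M of L.
Step 2:
                   G          L
  Initial       9.49     0.3791
  Change       0.029    -0.0435
  Equil        9.519     0.3356
  solve Keq expr → x = -0.0145; check Q = 4.1720e-04

Direction: reverse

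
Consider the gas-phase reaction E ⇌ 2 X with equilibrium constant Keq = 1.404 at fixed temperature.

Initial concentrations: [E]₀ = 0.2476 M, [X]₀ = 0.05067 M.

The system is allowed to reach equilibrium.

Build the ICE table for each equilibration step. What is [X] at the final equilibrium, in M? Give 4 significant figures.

[X]_eq = 0.3606 M

Q₀ = 0.01037 vs Keq = 1.404 ⇒ Q<K, forward
Step 1:
                   E          X
  I           0.2476    0.05067
  C           -0.155     0.3099
  E          0.09263     0.3606
  solve Keq expr → x = 0.155; check Q = 1.404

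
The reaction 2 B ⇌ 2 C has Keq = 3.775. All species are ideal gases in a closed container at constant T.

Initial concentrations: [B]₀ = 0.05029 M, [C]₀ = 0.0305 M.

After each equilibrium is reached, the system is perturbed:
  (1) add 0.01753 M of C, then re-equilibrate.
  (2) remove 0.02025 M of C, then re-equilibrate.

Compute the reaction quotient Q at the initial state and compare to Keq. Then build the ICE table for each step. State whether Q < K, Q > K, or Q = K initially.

Q₀ = 0.3678 vs Keq = 3.775 ⇒ Q<K, forward
Step 1:
                    B           C
  init        0.05029      0.0305
  Δ          -0.02284     0.02284
  eq          0.02745     0.05334
  solve Keq expr → x = 0.01142; check Q = 3.775
Then add 0.01753 M of C.
Step 2:
                    B           C
  init        0.02745     0.07087
  Δ          0.005957   -0.005957
  eq          0.03341     0.06491
  solve Keq expr → x = -0.002978; check Q = 3.775
Then remove 0.02025 M of C.
Step 3:
                    B           C
  init        0.03341     0.04466
  Δ         -0.006881    0.006881
  eq          0.02653     0.05154
  solve Keq expr → x = 0.00344; check Q = 3.775

Q₀ = 0.3678; Q < K (proceeds forward)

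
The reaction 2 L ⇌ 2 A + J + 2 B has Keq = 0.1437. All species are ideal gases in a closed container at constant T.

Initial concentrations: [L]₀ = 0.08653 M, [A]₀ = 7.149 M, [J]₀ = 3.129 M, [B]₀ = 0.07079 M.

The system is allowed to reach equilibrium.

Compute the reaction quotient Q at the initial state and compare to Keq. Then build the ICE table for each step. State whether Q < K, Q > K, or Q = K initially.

Q₀ = 107 vs Keq = 0.1437 ⇒ Q>K, reverse
Step 1:
                   L          A          J          B
  I          0.08653      7.149      3.129    0.07079
  C          0.06615   -0.06615   -0.03307   -0.06615
  E           0.1527      7.083      3.096   0.004644
  solve Keq expr → x = -0.03307; check Q = 0.1437

Q₀ = 107; Q > K (proceeds reverse)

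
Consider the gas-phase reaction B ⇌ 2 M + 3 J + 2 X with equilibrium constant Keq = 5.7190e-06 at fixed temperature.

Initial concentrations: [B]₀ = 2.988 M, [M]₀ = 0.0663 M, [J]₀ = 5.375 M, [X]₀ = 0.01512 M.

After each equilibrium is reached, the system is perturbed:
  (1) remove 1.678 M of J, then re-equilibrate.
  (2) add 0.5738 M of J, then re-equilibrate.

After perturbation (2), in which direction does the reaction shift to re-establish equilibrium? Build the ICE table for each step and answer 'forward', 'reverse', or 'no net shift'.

Q₀ = 5.2226e-05 vs Keq = 5.7190e-06 ⇒ Q>K, reverse
Step 1:
                    B           M           J           X
  I             2.988      0.0663       5.375     0.01512
  C          0.004638   -0.009276    -0.01391   -0.009276
  E             2.993     0.05702       5.361    0.005844
  solve Keq expr → x = -0.004638; check Q = 5.7190e-06
Then remove 1.678 M of J.
Step 2:
                    B           M           J           X
  I             2.993     0.05702       3.683    0.005844
  C          -0.00188    0.003759    0.005639    0.003759
  E             2.991     0.06078       3.689    0.009604
  solve Keq expr → x = 0.00188; check Q = 5.7190e-06
Then add 0.5738 M of J.
Step 3:
                    B           M           J           X
  I             2.991     0.06078       4.263    0.009604
  C        8.2442e-04   -0.001649   -0.002473   -0.001649
  E             2.992     0.05914        4.26    0.007955
  solve Keq expr → x = -8.2442e-04; check Q = 5.7190e-06

Direction: reverse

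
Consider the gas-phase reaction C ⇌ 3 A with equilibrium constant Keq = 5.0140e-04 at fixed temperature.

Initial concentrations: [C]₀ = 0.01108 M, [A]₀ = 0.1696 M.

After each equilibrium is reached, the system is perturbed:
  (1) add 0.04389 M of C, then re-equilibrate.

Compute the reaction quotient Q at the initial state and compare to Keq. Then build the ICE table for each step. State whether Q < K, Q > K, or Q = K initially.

Q₀ = 0.4403; Q > K (proceeds reverse)

Q₀ = 0.4403 vs Keq = 5.0140e-04 ⇒ Q>K, reverse
Step 1:
                    C           A
  I           0.01108      0.1696
  C           0.04632      -0.139
  E            0.0574     0.03065
  solve Keq expr → x = -0.04632; check Q = 5.0140e-04
Then add 0.04389 M of C.
Step 2:
                    C           A
  I            0.1013     0.03065
  C         -0.002045    0.006136
  E           0.09924     0.03678
  solve Keq expr → x = 0.002045; check Q = 5.0140e-04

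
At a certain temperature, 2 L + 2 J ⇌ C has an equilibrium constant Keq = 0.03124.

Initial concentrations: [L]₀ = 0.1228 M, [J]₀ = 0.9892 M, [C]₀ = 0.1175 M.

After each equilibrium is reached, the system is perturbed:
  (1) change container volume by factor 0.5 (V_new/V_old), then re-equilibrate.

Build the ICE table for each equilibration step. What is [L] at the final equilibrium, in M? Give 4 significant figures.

[L]_eq = 0.5955 M

Q₀ = 7.963 vs Keq = 0.03124 ⇒ Q>K, reverse
Step 1:
                  L         J         C
  init       0.1228    0.9892    0.1175
  Δ          0.2239    0.2239    -0.112
  eq         0.3467     1.213  0.005528
  solve Keq expr → x = -0.112; check Q = 0.03124
Then change container volume by factor 0.5 (V_new/V_old).
Step 2:
                  L         J         C
  init       0.6935     2.426   0.01106
  Δ          -0.098    -0.098     0.049
  eq         0.5955     2.328   0.06005
  solve Keq expr → x = 0.049; check Q = 0.03124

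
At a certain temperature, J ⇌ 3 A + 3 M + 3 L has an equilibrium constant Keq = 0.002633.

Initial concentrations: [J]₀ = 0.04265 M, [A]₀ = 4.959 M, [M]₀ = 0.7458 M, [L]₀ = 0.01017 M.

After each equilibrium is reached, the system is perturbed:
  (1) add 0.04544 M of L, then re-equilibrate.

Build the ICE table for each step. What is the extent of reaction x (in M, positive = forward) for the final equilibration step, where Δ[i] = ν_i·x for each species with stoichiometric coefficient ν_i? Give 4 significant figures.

x = -0.01437 M

Q₀ = 0.001248 vs Keq = 0.002633 ⇒ Q<K, forward
Step 1:
                    J           A           M           L
  init        0.04265       4.959      0.7458     0.01017
  Δ       -9.0908e-04    0.002727    0.002727    0.002727
  eq          0.04174       4.962      0.7485      0.0129
  solve Keq expr → x = 9.0908e-04; check Q = 0.002633
Then add 0.04544 M of L.
Step 2:
                    J           A           M           L
  init        0.04174       4.962      0.7485     0.05834
  Δ           0.01437     -0.0431     -0.0431     -0.0431
  eq          0.05611       4.919      0.7054     0.01524
  solve Keq expr → x = -0.01437; check Q = 0.002633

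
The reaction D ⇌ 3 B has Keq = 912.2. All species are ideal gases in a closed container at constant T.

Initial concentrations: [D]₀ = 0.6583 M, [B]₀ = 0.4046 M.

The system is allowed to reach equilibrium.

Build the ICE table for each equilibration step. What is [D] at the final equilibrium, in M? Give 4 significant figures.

Q₀ = 0.1006 vs Keq = 912.2 ⇒ Q<K, forward
Step 1:
                  D         B
  Initial    0.6583    0.4046
  Change    -0.6443     1.933
  Equil       0.014     2.337
  solve Keq expr → x = 0.6443; check Q = 912.2

[D]_eq = 0.014 M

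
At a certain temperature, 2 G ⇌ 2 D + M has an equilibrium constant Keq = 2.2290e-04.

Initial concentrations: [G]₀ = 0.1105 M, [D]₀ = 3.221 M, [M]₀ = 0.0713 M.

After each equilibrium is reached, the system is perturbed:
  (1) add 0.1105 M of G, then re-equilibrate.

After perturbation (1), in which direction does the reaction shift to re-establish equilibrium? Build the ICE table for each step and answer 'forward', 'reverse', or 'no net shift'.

Direction: forward

Q₀ = 60.58 vs Keq = 2.2290e-04 ⇒ Q>K, reverse
Step 1:
                   G          D          M
  init        0.1105      3.221     0.0713
  Δ           0.1426    -0.1426    -0.0713
  eq          0.2531      3.078 1.5067e-06
  solve Keq expr → x = -0.0713; check Q = 2.2290e-04
Then add 0.1105 M of G.
Step 2:
                   G          D          M
  init        0.3636      3.078 1.5067e-06
  Δ       -3.2056e-06 3.2056e-06 1.6028e-06
  eq          0.3636      3.078 3.1095e-06
  solve Keq expr → x = 1.6028e-06; check Q = 2.2290e-04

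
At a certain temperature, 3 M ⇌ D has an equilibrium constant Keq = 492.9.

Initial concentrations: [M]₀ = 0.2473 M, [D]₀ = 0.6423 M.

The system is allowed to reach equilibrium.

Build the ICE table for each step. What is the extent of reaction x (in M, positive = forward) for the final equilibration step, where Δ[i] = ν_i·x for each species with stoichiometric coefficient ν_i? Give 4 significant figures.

Q₀ = 42.47 vs Keq = 492.9 ⇒ Q<K, forward
Step 1:
                   M          D
  Initial     0.2473     0.6423
  Change     -0.1356    0.04519
  Equil       0.1117     0.6875
  solve Keq expr → x = 0.04519; check Q = 492.9

x = 0.04519 M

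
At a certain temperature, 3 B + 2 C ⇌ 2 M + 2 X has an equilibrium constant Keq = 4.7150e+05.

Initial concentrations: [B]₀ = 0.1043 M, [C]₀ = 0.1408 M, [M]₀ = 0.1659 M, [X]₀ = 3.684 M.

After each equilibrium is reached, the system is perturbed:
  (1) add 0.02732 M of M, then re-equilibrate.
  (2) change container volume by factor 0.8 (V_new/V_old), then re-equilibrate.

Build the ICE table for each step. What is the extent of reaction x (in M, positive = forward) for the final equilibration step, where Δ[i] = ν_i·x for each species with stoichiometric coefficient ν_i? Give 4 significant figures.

x = 0.001181 M

Q₀ = 1.6606e+04 vs Keq = 4.7150e+05 ⇒ Q<K, forward
Step 1:
                    B           C           M           X
  Initial      0.1043      0.1408      0.1659       3.684
  Change     -0.05593    -0.03729     0.03729     0.03729
  Equil       0.04837      0.1035      0.2032       3.721
  solve Keq expr → x = 0.01864; check Q = 4.7150e+05
Then add 0.02732 M of M.
Step 2:
                    B           C           M           X
  Initial     0.04837      0.1035      0.2305       3.721
  Change     0.003195     0.00213    -0.00213    -0.00213
  Equil       0.05156      0.1056      0.2284       3.719
  solve Keq expr → x = -0.001065; check Q = 4.7150e+05
Then change container volume by factor 0.8 (V_new/V_old).
Step 3:
                    B           C           M           X
  Initial     0.06445      0.1321      0.2855       4.649
  Change    -0.003542   -0.002361    0.002361    0.002361
  Equil       0.06091      0.1297      0.2878       4.651
  solve Keq expr → x = 0.001181; check Q = 4.7150e+05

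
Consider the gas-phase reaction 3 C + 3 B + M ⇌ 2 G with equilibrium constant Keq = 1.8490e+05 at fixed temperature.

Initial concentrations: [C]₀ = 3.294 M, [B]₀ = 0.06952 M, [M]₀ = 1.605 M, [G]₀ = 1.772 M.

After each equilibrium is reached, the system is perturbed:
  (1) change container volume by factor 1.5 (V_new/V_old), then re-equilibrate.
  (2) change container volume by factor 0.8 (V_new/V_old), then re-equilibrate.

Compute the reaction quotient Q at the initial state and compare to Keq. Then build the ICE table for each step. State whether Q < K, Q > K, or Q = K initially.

Q₀ = 162.9 vs Keq = 1.8490e+05 ⇒ Q<K, forward
Step 1:
                  C         B         M         G
  init        3.294   0.06952     1.605     1.772
  Δ        -0.06259  -0.06259  -0.02086   0.04173
  eq          3.231   0.00693     1.584     1.814
  solve Keq expr → x = 0.02086; check Q = 1.8490e+05
Then change container volume by factor 1.5 (V_new/V_old).
Step 2:
                  C         B         M         G
  init        2.154   0.00462     1.056     1.209
  Δ        0.004423  0.004423  0.001474 -0.002949
  eq          2.159  0.009044     1.058     1.206
  solve Keq expr → x = -0.001474; check Q = 1.8490e+05
Then change container volume by factor 0.8 (V_new/V_old).
Step 3:
                  C         B         M         G
  init        2.698    0.0113     1.322     1.508
  Δ       -0.003491 -0.003491 -0.001164  0.002327
  eq          2.695  0.007814     1.321      1.51
  solve Keq expr → x = 0.001164; check Q = 1.8490e+05

Q₀ = 162.9; Q < K (proceeds forward)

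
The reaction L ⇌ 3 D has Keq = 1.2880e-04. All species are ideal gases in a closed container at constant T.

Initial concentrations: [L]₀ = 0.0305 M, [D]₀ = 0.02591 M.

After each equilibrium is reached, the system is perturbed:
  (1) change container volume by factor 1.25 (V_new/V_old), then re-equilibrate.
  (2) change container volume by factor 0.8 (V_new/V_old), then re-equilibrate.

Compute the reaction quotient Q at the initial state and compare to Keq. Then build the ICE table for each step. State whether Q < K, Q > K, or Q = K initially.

Q₀ = 5.7030e-04; Q > K (proceeds reverse)

Q₀ = 5.7030e-04 vs Keq = 1.2880e-04 ⇒ Q>K, reverse
Step 1:
                   L          D
  init        0.0305    0.02591
  Δ         0.003199  -0.009598
  eq          0.0337    0.01631
  solve Keq expr → x = -0.003199; check Q = 1.2880e-04
Then change container volume by factor 1.25 (V_new/V_old).
Step 2:
                   L          D
  init       0.02696    0.01305
  Δ       -6.5641e-04   0.001969
  eq          0.0263    0.01502
  solve Keq expr → x = 6.5641e-04; check Q = 1.2880e-04
Then change container volume by factor 0.8 (V_new/V_old).
Step 3:
                   L          D
  init       0.03288    0.01877
  Δ       8.2051e-04  -0.002462
  eq          0.0337    0.01631
  solve Keq expr → x = -8.2051e-04; check Q = 1.2880e-04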